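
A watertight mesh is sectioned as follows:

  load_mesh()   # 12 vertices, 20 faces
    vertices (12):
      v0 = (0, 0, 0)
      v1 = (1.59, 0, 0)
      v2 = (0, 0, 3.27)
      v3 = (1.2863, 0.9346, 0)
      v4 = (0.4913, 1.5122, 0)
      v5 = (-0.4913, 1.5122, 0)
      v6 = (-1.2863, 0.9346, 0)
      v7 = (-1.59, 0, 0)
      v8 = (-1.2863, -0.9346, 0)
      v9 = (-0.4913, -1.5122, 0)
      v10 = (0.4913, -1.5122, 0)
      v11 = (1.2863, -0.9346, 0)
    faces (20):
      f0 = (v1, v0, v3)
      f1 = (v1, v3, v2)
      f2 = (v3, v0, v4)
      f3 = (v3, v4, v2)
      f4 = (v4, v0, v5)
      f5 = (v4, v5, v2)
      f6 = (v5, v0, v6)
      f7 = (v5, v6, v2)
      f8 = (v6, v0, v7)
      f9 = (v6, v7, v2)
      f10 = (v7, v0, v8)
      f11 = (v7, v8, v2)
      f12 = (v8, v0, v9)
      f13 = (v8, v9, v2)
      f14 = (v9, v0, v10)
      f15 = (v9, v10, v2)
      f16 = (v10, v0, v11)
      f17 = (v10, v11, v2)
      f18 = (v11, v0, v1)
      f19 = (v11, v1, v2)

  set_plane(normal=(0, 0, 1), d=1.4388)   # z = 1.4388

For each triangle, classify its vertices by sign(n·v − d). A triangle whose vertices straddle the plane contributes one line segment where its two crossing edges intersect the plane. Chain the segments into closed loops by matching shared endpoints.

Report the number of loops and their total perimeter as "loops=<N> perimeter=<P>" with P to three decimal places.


loops=1 perimeter=5.503

Straddling triangles (10 of 20):
  (v1,v3,v2) [--+] → (0.720328, 0.523376, 1.4388)–(0.8904, 0, 1.4388)  len=0.5503
  (v3,v4,v2) [--+] → (0.275128, 0.846832, 1.4388)–(0.720328, 0.523376, 1.4388)  len=0.5503
  (v4,v5,v2) [--+] → (-0.275128, 0.846832, 1.4388)–(0.275128, 0.846832, 1.4388)  len=0.5503
  (v5,v6,v2) [--+] → (-0.720328, 0.523376, 1.4388)–(-0.275128, 0.846832, 1.4388)  len=0.5503
  (v6,v7,v2) [--+] → (-0.8904, 0, 1.4388)–(-0.720328, 0.523376, 1.4388)  len=0.5503
  (v7,v8,v2) [--+] → (-0.720328, -0.523376, 1.4388)–(-0.8904, 0, 1.4388)  len=0.5503
  (v8,v9,v2) [--+] → (-0.275128, -0.846832, 1.4388)–(-0.720328, -0.523376, 1.4388)  len=0.5503
  (v9,v10,v2) [--+] → (0.275128, -0.846832, 1.4388)–(-0.275128, -0.846832, 1.4388)  len=0.5503
  (v10,v11,v2) [--+] → (0.720328, -0.523376, 1.4388)–(0.275128, -0.846832, 1.4388)  len=0.5503
  (v11,v1,v2) [--+] → (0.8904, 0, 1.4388)–(0.720328, -0.523376, 1.4388)  len=0.5503

Chained into 1 loop(s):
  loop 1: 10 segments, perimeter = 5.5030
Total perimeter = 5.503


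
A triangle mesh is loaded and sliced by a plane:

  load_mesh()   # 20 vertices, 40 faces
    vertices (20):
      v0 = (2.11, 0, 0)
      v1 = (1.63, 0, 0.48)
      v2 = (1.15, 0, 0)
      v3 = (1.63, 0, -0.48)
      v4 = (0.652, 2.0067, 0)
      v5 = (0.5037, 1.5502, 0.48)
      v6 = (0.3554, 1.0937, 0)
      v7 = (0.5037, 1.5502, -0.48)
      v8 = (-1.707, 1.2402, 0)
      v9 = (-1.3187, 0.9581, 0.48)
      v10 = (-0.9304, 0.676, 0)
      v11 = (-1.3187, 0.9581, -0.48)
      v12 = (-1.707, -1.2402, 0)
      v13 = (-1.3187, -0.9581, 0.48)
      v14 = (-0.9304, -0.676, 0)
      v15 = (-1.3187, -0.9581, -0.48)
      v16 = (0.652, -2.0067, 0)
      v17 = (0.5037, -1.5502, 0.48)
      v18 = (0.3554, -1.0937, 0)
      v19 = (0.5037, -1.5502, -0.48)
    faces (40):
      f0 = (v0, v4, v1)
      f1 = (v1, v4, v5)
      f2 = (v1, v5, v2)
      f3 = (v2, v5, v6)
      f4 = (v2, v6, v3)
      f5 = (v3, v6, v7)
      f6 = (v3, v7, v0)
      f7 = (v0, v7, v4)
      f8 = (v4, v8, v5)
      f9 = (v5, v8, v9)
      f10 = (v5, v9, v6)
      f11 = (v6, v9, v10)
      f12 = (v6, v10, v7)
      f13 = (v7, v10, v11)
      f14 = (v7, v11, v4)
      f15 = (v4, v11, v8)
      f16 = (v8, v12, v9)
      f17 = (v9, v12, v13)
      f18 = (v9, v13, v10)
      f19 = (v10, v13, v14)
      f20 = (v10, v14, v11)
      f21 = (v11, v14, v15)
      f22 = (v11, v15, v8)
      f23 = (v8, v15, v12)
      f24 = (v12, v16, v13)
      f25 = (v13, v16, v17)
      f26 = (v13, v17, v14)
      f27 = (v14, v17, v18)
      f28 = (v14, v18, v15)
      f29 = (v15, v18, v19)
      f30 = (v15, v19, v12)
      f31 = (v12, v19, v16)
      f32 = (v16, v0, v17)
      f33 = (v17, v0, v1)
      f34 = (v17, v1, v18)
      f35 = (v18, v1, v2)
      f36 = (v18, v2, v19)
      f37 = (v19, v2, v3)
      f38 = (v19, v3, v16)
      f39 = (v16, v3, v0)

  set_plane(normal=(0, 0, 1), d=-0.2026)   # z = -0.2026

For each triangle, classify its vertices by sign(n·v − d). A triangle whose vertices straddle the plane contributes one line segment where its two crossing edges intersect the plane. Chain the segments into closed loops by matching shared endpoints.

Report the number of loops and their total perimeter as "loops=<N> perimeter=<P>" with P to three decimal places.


Straddling triangles (20 of 40):
  (v2,v6,v3) [++-] → (0.893387, 0.632067, -0.2026)–(1.3526, 0, -0.2026)  len=0.7813
  (v3,v6,v7) [-+-] → (0.893387, 0.632067, -0.2026)–(0.417995, 1.28638, -0.2026)  len=0.8088
  (v3,v7,v0) [--+] → (1.43201, 0.654314, -0.2026)–(1.9074, 0, -0.2026)  len=0.8088
  (v0,v7,v4) [+-+] → (1.43201, 0.654314, -0.2026)–(0.589405, 1.81402, -0.2026)  len=1.4335
  (v6,v10,v7) [++-] → (-0.32509, 1.04499, -0.2026)–(0.417995, 1.28638, -0.2026)  len=0.7813
  (v7,v10,v11) [-+-] → (-0.32509, 1.04499, -0.2026)–(-1.09429, 0.79507, -0.2026)  len=0.8088
  (v7,v11,v4) [--+] → (-0.1798, 1.5641, -0.2026)–(0.589405, 1.81402, -0.2026)  len=0.8088
  (v4,v11,v8) [+-+] → (-0.1798, 1.5641, -0.2026)–(-1.54311, 1.12113, -0.2026)  len=1.4335
  (v10,v14,v11) [++-] → (-1.09429, 0.0137264, -0.2026)–(-1.09429, 0.79507, -0.2026)  len=0.7813
  (v11,v14,v15) [-+-] → (-1.09429, 0.0137264, -0.2026)–(-1.09429, -0.79507, -0.2026)  len=0.8088
  (v11,v15,v8) [--+] → (-1.54311, 0.312334, -0.2026)–(-1.54311, 1.12113, -0.2026)  len=0.8088
  (v8,v15,v12) [+-+] → (-1.54311, 0.312334, -0.2026)–(-1.54311, -1.12113, -0.2026)  len=1.4335
  (v14,v18,v15) [++-] → (-0.35121, -1.03647, -0.2026)–(-1.09429, -0.79507, -0.2026)  len=0.7813
  (v15,v18,v19) [-+-] → (-0.35121, -1.03647, -0.2026)–(0.417995, -1.28638, -0.2026)  len=0.8088
  (v15,v19,v12) [--+] → (-0.7739, -1.37105, -0.2026)–(-1.54311, -1.12113, -0.2026)  len=0.8088
  (v12,v19,v16) [+-+] → (-0.7739, -1.37105, -0.2026)–(0.589405, -1.81402, -0.2026)  len=1.4335
  (v18,v2,v19) [++-] → (0.877208, -0.654314, -0.2026)–(0.417995, -1.28638, -0.2026)  len=0.7813
  (v19,v2,v3) [-+-] → (0.877208, -0.654314, -0.2026)–(1.3526, 0, -0.2026)  len=0.8088
  (v19,v3,v16) [--+] → (1.0648, -1.15971, -0.2026)–(0.589405, -1.81402, -0.2026)  len=0.8088
  (v16,v3,v0) [+-+] → (1.0648, -1.15971, -0.2026)–(1.9074, 0, -0.2026)  len=1.4335

Chained into 2 loop(s):
  loop 1: 10 segments, perimeter = 7.9504
  loop 2: 10 segments, perimeter = 11.2113
Total perimeter = 19.162

loops=2 perimeter=19.162


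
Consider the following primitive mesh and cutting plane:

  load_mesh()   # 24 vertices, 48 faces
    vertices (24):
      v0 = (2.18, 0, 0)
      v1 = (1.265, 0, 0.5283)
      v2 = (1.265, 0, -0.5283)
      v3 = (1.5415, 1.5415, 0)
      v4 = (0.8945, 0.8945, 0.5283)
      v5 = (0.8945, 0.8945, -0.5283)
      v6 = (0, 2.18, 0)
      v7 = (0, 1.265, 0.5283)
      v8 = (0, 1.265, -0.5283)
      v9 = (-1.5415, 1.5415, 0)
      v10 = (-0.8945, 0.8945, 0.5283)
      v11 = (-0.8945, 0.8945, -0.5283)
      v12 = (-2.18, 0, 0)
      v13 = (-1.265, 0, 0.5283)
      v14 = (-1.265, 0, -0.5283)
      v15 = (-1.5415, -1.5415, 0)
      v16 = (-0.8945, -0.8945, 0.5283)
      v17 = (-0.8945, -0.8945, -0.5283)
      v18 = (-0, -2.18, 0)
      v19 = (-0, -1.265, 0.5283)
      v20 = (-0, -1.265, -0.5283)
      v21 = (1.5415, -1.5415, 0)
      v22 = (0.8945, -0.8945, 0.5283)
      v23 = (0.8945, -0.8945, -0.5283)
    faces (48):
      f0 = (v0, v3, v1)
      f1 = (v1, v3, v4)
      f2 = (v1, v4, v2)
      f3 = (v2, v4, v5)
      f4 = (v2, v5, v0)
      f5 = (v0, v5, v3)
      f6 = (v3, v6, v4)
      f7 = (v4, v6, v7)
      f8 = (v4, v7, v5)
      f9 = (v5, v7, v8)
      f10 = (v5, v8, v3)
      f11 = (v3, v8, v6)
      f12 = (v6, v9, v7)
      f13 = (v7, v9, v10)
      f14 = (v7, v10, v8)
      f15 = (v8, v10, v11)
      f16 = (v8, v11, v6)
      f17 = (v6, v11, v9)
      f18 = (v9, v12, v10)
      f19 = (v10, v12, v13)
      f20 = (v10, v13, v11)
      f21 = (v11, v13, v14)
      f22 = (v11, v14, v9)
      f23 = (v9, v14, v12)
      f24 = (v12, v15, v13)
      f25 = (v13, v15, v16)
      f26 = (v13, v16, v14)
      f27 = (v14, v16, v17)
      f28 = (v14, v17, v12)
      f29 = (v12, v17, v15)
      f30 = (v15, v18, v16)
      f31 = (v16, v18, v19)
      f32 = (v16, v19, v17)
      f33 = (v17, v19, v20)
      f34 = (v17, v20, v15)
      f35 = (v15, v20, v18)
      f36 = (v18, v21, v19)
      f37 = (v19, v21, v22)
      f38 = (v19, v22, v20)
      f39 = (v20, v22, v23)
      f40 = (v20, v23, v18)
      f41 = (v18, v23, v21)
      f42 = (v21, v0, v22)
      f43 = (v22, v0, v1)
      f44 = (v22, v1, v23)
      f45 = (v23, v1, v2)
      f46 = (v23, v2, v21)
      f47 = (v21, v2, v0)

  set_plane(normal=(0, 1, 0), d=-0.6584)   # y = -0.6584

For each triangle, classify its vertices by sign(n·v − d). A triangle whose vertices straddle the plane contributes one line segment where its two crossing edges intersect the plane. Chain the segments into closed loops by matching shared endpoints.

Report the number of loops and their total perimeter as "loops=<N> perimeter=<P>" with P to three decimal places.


Straddling triangles (12 of 48):
  (v12,v15,v13) [+-+] → (-1.90729, -0.6584, 0)–(-1.3831, -0.6584, 0.302654)  len=0.6053
  (v13,v15,v16) [+--] → (-1.3831, -0.6584, 0.302654)–(-0.992292, -0.6584, 0.5283)  len=0.4513
  (v13,v16,v14) [+-+] → (-0.992292, -0.6584, 0.5283)–(-0.992292, -0.6584, 0.249414)  len=0.2789
  (v14,v16,v17) [+--] → (-0.992292, -0.6584, 0.249414)–(-0.992292, -0.6584, -0.5283)  len=0.7777
  (v14,v17,v12) [+-+] → (-0.992292, -0.6584, -0.5283)–(-1.2338, -0.6584, -0.388857)  len=0.2789
  (v12,v17,v15) [+--] → (-1.2338, -0.6584, -0.388857)–(-1.90729, -0.6584, 0)  len=0.7777
  (v21,v0,v22) [-+-] → (1.90729, -0.6584, 0)–(1.2338, -0.6584, 0.388857)  len=0.7777
  (v22,v0,v1) [-++] → (1.2338, -0.6584, 0.388857)–(0.992292, -0.6584, 0.5283)  len=0.2789
  (v22,v1,v23) [-+-] → (0.992292, -0.6584, 0.5283)–(0.992292, -0.6584, -0.249414)  len=0.7777
  (v23,v1,v2) [-++] → (0.992292, -0.6584, -0.249414)–(0.992292, -0.6584, -0.5283)  len=0.2789
  (v23,v2,v21) [-+-] → (0.992292, -0.6584, -0.5283)–(1.3831, -0.6584, -0.302654)  len=0.4513
  (v21,v2,v0) [-++] → (1.3831, -0.6584, -0.302654)–(1.90729, -0.6584, 0)  len=0.6053

Chained into 2 loop(s):
  loop 1: 6 segments, perimeter = 3.1697
  loop 2: 6 segments, perimeter = 3.1697
Total perimeter = 6.339

loops=2 perimeter=6.339


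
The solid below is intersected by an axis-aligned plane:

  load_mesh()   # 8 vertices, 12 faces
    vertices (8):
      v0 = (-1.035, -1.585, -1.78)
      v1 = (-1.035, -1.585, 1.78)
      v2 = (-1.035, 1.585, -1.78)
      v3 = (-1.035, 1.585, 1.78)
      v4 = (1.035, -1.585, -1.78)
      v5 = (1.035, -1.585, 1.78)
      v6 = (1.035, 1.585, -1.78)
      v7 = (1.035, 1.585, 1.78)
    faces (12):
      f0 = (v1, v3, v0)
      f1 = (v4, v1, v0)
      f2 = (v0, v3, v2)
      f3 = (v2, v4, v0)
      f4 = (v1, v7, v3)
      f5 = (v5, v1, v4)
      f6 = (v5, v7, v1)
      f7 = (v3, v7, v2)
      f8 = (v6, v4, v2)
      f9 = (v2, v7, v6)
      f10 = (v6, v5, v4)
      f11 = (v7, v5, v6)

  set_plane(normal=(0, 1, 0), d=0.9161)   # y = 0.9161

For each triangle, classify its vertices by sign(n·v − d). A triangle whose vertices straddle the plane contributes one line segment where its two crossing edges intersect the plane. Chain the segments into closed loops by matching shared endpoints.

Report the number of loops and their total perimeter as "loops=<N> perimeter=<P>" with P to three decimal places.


Straddling triangles (8 of 12):
  (v1,v3,v0) [-+-] → (-1.035, 0.9161, 1.78)–(-1.035, 0.9161, 1.02881)  len=0.7512
  (v0,v3,v2) [-++] → (-1.035, 0.9161, 1.02881)–(-1.035, 0.9161, -1.78)  len=2.8088
  (v2,v4,v0) [+--] → (-0.59821, 0.9161, -1.78)–(-1.035, 0.9161, -1.78)  len=0.4368
  (v1,v7,v3) [-++] → (0.59821, 0.9161, 1.78)–(-1.035, 0.9161, 1.78)  len=1.6332
  (v5,v7,v1) [-+-] → (1.035, 0.9161, 1.78)–(0.59821, 0.9161, 1.78)  len=0.4368
  (v6,v4,v2) [+-+] → (1.035, 0.9161, -1.78)–(-0.59821, 0.9161, -1.78)  len=1.6332
  (v6,v5,v4) [+--] → (1.035, 0.9161, -1.02881)–(1.035, 0.9161, -1.78)  len=0.7512
  (v7,v5,v6) [+-+] → (1.035, 0.9161, 1.78)–(1.035, 0.9161, -1.02881)  len=2.8088

Chained into 1 loop(s):
  loop 1: 8 segments, perimeter = 11.2600
Total perimeter = 11.260

loops=1 perimeter=11.260


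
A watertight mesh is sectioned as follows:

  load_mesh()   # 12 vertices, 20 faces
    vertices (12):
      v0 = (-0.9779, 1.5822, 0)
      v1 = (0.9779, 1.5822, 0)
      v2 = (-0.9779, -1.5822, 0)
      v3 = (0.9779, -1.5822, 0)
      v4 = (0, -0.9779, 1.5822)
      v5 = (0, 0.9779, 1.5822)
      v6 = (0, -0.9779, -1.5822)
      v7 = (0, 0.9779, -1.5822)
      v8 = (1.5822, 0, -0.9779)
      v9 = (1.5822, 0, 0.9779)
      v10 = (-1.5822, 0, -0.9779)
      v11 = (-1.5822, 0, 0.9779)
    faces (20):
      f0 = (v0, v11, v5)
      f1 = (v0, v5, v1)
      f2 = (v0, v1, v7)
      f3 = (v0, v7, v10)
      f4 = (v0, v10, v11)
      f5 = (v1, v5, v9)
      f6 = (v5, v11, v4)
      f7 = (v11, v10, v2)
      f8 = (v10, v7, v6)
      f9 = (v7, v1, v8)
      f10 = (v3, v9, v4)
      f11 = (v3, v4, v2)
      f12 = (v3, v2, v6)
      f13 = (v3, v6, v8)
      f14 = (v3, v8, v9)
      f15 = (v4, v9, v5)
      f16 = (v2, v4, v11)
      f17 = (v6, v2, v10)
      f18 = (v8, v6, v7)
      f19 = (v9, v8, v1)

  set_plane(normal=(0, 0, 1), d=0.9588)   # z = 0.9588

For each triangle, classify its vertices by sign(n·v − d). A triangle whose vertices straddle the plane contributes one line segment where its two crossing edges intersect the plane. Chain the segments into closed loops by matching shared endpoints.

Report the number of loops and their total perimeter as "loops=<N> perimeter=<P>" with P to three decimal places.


loops=1 perimeter=8.377

Straddling triangles (10 of 20):
  (v0,v11,v5) [-++] → (-1.5704, 0.030903, 0.9588)–(-0.385301, 1.216, 0.9588)  len=1.6760
  (v0,v5,v1) [-+-] → (-0.385301, 1.216, 0.9588)–(0.385301, 1.216, 0.9588)  len=0.7706
  (v0,v10,v11) [--+] → (-1.5822, 0, 0.9588)–(-1.5704, 0.030903, 0.9588)  len=0.0331
  (v1,v5,v9) [-++] → (0.385301, 1.216, 0.9588)–(1.5704, 0.030903, 0.9588)  len=1.6760
  (v11,v10,v2) [+--] → (-1.5822, 0, 0.9588)–(-1.5704, -0.030903, 0.9588)  len=0.0331
  (v3,v9,v4) [-++] → (1.5704, -0.030903, 0.9588)–(0.385301, -1.216, 0.9588)  len=1.6760
  (v3,v4,v2) [-+-] → (0.385301, -1.216, 0.9588)–(-0.385301, -1.216, 0.9588)  len=0.7706
  (v3,v8,v9) [--+] → (1.5822, 0, 0.9588)–(1.5704, -0.030903, 0.9588)  len=0.0331
  (v2,v4,v11) [-++] → (-0.385301, -1.216, 0.9588)–(-1.5704, -0.030903, 0.9588)  len=1.6760
  (v9,v8,v1) [+--] → (1.5822, 0, 0.9588)–(1.5704, 0.030903, 0.9588)  len=0.0331

Chained into 1 loop(s):
  loop 1: 10 segments, perimeter = 8.3774
Total perimeter = 8.377


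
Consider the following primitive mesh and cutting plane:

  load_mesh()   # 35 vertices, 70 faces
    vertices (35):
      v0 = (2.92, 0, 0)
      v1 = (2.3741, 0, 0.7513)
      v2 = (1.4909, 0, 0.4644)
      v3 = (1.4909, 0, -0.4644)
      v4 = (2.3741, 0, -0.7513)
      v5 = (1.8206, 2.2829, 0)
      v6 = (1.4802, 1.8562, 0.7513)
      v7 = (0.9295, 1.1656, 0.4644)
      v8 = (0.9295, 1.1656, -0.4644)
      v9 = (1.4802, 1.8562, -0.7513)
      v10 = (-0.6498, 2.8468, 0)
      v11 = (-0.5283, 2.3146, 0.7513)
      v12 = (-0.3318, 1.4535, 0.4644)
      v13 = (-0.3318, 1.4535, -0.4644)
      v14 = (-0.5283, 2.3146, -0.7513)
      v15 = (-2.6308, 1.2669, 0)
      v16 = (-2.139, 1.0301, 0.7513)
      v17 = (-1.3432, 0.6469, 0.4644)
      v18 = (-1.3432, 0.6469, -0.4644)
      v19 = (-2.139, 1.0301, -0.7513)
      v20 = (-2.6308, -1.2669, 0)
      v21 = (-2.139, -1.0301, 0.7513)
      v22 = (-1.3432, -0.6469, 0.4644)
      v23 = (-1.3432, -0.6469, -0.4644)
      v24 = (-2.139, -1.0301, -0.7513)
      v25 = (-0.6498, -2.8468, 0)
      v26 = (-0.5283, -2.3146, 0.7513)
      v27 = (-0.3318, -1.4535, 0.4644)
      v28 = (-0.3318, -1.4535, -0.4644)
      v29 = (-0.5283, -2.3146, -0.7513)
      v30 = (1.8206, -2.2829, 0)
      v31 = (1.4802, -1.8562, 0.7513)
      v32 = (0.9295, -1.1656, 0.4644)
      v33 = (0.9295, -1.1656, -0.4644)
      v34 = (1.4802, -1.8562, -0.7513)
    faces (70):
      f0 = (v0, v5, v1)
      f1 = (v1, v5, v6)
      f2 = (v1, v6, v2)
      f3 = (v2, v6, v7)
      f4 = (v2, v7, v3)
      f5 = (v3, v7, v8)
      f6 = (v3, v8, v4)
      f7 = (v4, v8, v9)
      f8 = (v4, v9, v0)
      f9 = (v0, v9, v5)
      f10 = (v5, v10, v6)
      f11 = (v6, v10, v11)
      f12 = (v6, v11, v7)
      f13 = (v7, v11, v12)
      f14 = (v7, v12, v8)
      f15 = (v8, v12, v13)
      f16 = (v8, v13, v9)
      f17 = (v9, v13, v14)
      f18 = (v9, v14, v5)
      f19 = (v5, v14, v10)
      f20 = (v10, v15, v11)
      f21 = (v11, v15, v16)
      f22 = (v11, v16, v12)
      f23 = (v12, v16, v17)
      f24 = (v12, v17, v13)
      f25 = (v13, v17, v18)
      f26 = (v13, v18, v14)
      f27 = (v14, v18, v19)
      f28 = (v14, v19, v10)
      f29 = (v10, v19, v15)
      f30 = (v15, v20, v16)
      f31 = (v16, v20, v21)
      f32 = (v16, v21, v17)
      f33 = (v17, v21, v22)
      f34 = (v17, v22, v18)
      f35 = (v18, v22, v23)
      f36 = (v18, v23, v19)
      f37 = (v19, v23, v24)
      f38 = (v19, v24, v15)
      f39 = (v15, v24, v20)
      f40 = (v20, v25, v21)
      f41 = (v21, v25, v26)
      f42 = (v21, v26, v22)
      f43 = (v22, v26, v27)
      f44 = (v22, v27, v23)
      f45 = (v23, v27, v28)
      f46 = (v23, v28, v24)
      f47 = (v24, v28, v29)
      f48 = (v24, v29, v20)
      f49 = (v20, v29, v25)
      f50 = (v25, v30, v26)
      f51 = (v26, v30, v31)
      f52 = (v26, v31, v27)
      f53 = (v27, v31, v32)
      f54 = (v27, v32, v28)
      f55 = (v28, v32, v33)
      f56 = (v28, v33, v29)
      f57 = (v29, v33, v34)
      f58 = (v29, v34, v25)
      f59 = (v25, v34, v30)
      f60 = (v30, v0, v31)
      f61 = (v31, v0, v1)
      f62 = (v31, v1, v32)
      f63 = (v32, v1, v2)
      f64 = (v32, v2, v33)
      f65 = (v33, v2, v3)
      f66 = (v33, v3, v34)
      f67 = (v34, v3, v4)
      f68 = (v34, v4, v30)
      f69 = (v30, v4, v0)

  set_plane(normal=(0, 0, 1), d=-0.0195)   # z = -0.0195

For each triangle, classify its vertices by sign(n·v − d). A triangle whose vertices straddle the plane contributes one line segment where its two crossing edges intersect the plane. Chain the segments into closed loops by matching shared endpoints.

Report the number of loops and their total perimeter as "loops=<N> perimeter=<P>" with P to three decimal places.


loops=2 perimeter=26.707

Straddling triangles (28 of 70):
  (v2,v7,v3) [++-] → (1.22199, 0.558328, -0.0195)–(1.4909, 0, -0.0195)  len=0.6197
  (v3,v7,v8) [-+-] → (1.22199, 0.558328, -0.0195)–(0.9295, 1.1656, -0.0195)  len=0.6740
  (v4,v9,v0) [--+] → (2.88263, 0.0481777, -0.0195)–(2.90583, 0, -0.0195)  len=0.0535
  (v0,v9,v5) [+-+] → (2.88263, 0.0481777, -0.0195)–(1.81176, 2.27182, -0.0195)  len=2.4681
  (v7,v12,v8) [++-] → (0.325331, 1.30351, -0.0195)–(0.9295, 1.1656, -0.0195)  len=0.6197
  (v8,v12,v13) [-+-] → (0.325331, 1.30351, -0.0195)–(-0.3318, 1.4535, -0.0195)  len=0.6740
  (v9,v14,v5) [--+] → (1.75963, 2.28372, -0.0195)–(1.81176, 2.27182, -0.0195)  len=0.0535
  (v5,v14,v10) [+-+] → (1.75963, 2.28372, -0.0195)–(-0.646646, 2.83299, -0.0195)  len=2.4682
  (v12,v17,v13) [++-] → (-0.816266, 1.06713, -0.0195)–(-0.3318, 1.4535, -0.0195)  len=0.6197
  (v13,v17,v18) [-+-] → (-0.816266, 1.06713, -0.0195)–(-1.3432, 0.6469, -0.0195)  len=0.6740
  (v14,v19,v10) [--+] → (-0.688452, 2.79965, -0.0195)–(-0.646646, 2.83299, -0.0195)  len=0.0535
  (v10,v19,v15) [+-+] → (-0.688452, 2.79965, -0.0195)–(-2.61804, 1.26075, -0.0195)  len=2.4681
  (v17,v22,v18) [++-] → (-1.3432, 0.0271631, -0.0195)–(-1.3432, 0.6469, -0.0195)  len=0.6197
  (v18,v22,v23) [-+-] → (-1.3432, 0.0271631, -0.0195)–(-1.3432, -0.6469, -0.0195)  len=0.6741
  (v19,v24,v15) [--+] → (-2.61804, 1.20728, -0.0195)–(-2.61804, 1.26075, -0.0195)  len=0.0535
  (v15,v24,v20) [+-+] → (-2.61804, 1.20728, -0.0195)–(-2.61804, -1.26075, -0.0195)  len=2.4680
  (v22,v27,v23) [++-] → (-0.858734, -1.03327, -0.0195)–(-1.3432, -0.6469, -0.0195)  len=0.6197
  (v23,v27,v28) [-+-] → (-0.858734, -1.03327, -0.0195)–(-0.3318, -1.4535, -0.0195)  len=0.6740
  (v24,v29,v20) [--+] → (-2.57623, -1.29409, -0.0195)–(-2.61804, -1.26075, -0.0195)  len=0.0535
  (v20,v29,v25) [+-+] → (-2.57623, -1.29409, -0.0195)–(-0.646646, -2.83299, -0.0195)  len=2.4681
  (v27,v32,v28) [++-] → (0.272369, -1.31559, -0.0195)–(-0.3318, -1.4535, -0.0195)  len=0.6197
  (v28,v32,v33) [-+-] → (0.272369, -1.31559, -0.0195)–(0.9295, -1.1656, -0.0195)  len=0.6740
  (v29,v34,v25) [--+] → (-0.594516, -2.82109, -0.0195)–(-0.646646, -2.83299, -0.0195)  len=0.0535
  (v25,v34,v30) [+-+] → (-0.594516, -2.82109, -0.0195)–(1.81176, -2.27182, -0.0195)  len=2.4682
  (v32,v2,v33) [++-] → (1.19841, -0.607272, -0.0195)–(0.9295, -1.1656, -0.0195)  len=0.6197
  (v33,v2,v3) [-+-] → (1.19841, -0.607272, -0.0195)–(1.4909, 0, -0.0195)  len=0.6740
  (v34,v4,v30) [--+] → (1.83497, -2.22365, -0.0195)–(1.81176, -2.27182, -0.0195)  len=0.0535
  (v30,v4,v0) [+-+] → (1.83497, -2.22365, -0.0195)–(2.90583, 0, -0.0195)  len=2.4681

Chained into 2 loop(s):
  loop 1: 14 segments, perimeter = 9.0561
  loop 2: 14 segments, perimeter = 17.6510
Total perimeter = 26.707


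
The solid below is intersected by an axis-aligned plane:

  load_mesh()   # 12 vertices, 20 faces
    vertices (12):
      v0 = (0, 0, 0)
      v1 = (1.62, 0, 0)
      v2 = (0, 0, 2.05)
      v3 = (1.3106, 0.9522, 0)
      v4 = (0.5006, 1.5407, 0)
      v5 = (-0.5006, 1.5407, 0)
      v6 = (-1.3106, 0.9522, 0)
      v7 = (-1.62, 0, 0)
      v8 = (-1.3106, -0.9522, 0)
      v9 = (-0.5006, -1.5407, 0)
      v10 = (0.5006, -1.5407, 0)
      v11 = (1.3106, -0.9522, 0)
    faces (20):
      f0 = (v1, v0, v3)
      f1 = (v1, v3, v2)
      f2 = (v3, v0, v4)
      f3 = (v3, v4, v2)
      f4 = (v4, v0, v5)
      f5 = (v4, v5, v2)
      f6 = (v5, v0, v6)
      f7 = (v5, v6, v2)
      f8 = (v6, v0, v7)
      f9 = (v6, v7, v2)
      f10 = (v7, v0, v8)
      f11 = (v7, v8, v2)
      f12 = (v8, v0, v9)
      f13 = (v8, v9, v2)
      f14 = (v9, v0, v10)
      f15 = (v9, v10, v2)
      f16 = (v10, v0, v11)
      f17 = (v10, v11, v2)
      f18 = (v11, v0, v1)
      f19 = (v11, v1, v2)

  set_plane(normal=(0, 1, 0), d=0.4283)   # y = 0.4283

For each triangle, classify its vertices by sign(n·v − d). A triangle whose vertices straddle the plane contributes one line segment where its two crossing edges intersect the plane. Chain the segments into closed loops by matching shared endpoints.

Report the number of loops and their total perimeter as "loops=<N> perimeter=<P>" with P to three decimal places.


loops=1 perimeter=7.259

Straddling triangles (10 of 20):
  (v1,v0,v3) [--+] → (0.589508, 0.4283, 0)–(1.48083, 0.4283, 0)  len=0.8913
  (v1,v3,v2) [-+-] → (1.48083, 0.4283, 0)–(0.589508, 0.4283, 1.12791)  len=1.4376
  (v3,v0,v4) [+-+] → (0.589508, 0.4283, 0)–(0.139162, 0.4283, 0)  len=0.4503
  (v3,v4,v2) [++-] → (0.139162, 0.4283, 1.48012)–(0.589508, 0.4283, 1.12791)  len=0.5717
  (v4,v0,v5) [+-+] → (0.139162, 0.4283, 0)–(-0.139162, 0.4283, 0)  len=0.2783
  (v4,v5,v2) [++-] → (-0.139162, 0.4283, 1.48012)–(0.139162, 0.4283, 1.48012)  len=0.2783
  (v5,v0,v6) [+-+] → (-0.139162, 0.4283, 0)–(-0.589508, 0.4283, 0)  len=0.4503
  (v5,v6,v2) [++-] → (-0.589508, 0.4283, 1.12791)–(-0.139162, 0.4283, 1.48012)  len=0.5717
  (v6,v0,v7) [+--] → (-0.589508, 0.4283, 0)–(-1.48083, 0.4283, 0)  len=0.8913
  (v6,v7,v2) [+--] → (-1.48083, 0.4283, 0)–(-0.589508, 0.4283, 1.12791)  len=1.4376

Chained into 1 loop(s):
  loop 1: 10 segments, perimeter = 7.2586
Total perimeter = 7.259


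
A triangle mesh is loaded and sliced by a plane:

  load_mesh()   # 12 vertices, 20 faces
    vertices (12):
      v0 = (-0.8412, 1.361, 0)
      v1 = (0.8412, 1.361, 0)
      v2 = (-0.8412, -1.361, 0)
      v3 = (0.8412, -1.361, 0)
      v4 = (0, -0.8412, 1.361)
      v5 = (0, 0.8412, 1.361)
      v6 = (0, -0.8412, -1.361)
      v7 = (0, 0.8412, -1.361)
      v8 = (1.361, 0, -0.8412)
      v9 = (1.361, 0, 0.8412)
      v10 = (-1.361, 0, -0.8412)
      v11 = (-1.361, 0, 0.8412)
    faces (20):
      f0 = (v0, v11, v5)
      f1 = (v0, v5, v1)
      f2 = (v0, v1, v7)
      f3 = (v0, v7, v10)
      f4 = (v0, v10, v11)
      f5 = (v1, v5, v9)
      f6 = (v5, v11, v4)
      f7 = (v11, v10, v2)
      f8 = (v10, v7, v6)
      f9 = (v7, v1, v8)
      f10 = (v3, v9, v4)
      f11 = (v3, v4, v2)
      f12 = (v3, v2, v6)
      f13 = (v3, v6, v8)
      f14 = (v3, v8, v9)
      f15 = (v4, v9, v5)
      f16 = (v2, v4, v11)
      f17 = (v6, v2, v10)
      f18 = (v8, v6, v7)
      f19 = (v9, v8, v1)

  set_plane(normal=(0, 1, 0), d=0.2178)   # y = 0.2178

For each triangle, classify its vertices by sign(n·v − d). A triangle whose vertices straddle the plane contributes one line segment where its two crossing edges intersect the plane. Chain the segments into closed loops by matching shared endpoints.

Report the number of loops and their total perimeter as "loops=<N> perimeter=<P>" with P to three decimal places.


loops=1 perimeter=8.668

Straddling triangles (10 of 20):
  (v0,v11,v5) [+-+] → (-1.27782, 0.2178, 0.706583)–(-1.00862, 0.2178, 0.975784)  len=0.3807
  (v0,v7,v10) [++-] → (-1.00862, 0.2178, -0.975784)–(-1.27782, 0.2178, -0.706583)  len=0.3807
  (v0,v10,v11) [+--] → (-1.27782, 0.2178, -0.706583)–(-1.27782, 0.2178, 0.706583)  len=1.4132
  (v1,v5,v9) [++-] → (1.00862, 0.2178, 0.975784)–(1.27782, 0.2178, 0.706583)  len=0.3807
  (v5,v11,v4) [+--] → (-1.00862, 0.2178, 0.975784)–(0, 0.2178, 1.361)  len=1.0797
  (v10,v7,v6) [-+-] → (-1.00862, 0.2178, -0.975784)–(0, 0.2178, -1.361)  len=1.0797
  (v7,v1,v8) [++-] → (1.27782, 0.2178, -0.706583)–(1.00862, 0.2178, -0.975784)  len=0.3807
  (v4,v9,v5) [--+] → (1.00862, 0.2178, 0.975784)–(0, 0.2178, 1.361)  len=1.0797
  (v8,v6,v7) [--+] → (0, 0.2178, -1.361)–(1.00862, 0.2178, -0.975784)  len=1.0797
  (v9,v8,v1) [--+] → (1.27782, 0.2178, -0.706583)–(1.27782, 0.2178, 0.706583)  len=1.4132

Chained into 1 loop(s):
  loop 1: 10 segments, perimeter = 8.6679
Total perimeter = 8.668


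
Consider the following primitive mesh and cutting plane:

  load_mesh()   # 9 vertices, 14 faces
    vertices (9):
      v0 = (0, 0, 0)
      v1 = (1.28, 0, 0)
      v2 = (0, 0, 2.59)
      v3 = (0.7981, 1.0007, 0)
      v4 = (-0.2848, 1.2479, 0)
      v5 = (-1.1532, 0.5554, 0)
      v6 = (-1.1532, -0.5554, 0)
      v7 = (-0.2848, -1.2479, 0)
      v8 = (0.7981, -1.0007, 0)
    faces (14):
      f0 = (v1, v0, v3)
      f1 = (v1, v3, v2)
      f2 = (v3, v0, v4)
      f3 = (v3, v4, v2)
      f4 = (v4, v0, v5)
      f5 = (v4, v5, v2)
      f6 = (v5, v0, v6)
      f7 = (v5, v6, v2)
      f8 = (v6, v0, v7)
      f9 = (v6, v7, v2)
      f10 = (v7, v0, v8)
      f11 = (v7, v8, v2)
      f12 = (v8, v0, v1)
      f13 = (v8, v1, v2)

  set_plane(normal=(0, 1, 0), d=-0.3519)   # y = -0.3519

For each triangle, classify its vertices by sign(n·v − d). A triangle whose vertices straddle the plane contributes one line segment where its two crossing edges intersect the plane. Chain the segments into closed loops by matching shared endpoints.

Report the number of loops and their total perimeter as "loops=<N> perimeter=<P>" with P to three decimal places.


Straddling triangles (8 of 14):
  (v5,v0,v6) [++-] → (-0.730665, -0.3519, 0)–(-1.1532, -0.3519, 0)  len=0.4225
  (v5,v6,v2) [+-+] → (-1.1532, -0.3519, 0)–(-0.730665, -0.3519, 0.948983)  len=1.0388
  (v6,v0,v7) [-+-] → (-0.730665, -0.3519, 0)–(-0.0803118, -0.3519, 0)  len=0.6504
  (v6,v7,v2) [--+] → (-0.0803118, -0.3519, 1.85964)–(-0.730665, -0.3519, 0.948983)  len=1.1190
  (v7,v0,v8) [-+-] → (-0.0803118, -0.3519, 0)–(0.280655, -0.3519, 0)  len=0.3610
  (v7,v8,v2) [--+] → (0.280655, -0.3519, 1.67922)–(-0.0803118, -0.3519, 1.85964)  len=0.4035
  (v8,v0,v1) [-++] → (0.280655, -0.3519, 0)–(1.11054, -0.3519, 0)  len=0.8299
  (v8,v1,v2) [-++] → (1.11054, -0.3519, 0)–(0.280655, -0.3519, 1.67922)  len=1.8731

Chained into 1 loop(s):
  loop 1: 8 segments, perimeter = 6.6982
Total perimeter = 6.698

loops=1 perimeter=6.698


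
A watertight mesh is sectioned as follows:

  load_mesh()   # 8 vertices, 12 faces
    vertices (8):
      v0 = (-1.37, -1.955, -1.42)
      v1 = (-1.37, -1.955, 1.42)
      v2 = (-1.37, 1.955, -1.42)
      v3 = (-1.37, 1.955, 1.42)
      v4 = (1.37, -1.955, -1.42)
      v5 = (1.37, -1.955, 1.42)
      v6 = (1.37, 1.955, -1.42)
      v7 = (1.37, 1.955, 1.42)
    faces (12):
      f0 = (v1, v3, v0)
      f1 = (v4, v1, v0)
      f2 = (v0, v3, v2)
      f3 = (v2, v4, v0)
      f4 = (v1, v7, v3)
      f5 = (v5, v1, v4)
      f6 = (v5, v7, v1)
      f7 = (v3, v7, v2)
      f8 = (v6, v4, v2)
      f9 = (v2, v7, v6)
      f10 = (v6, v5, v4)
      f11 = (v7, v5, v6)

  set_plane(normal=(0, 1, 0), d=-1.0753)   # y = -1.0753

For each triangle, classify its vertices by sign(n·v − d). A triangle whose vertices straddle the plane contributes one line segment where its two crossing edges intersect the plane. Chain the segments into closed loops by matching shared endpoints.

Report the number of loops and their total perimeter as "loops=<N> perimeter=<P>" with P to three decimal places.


Straddling triangles (8 of 12):
  (v1,v3,v0) [-+-] → (-1.37, -1.0753, 1.42)–(-1.37, -1.0753, -0.781036)  len=2.2010
  (v0,v3,v2) [-++] → (-1.37, -1.0753, -0.781036)–(-1.37, -1.0753, -1.42)  len=0.6390
  (v2,v4,v0) [+--] → (0.753535, -1.0753, -1.42)–(-1.37, -1.0753, -1.42)  len=2.1235
  (v1,v7,v3) [-++] → (-0.753535, -1.0753, 1.42)–(-1.37, -1.0753, 1.42)  len=0.6165
  (v5,v7,v1) [-+-] → (1.37, -1.0753, 1.42)–(-0.753535, -1.0753, 1.42)  len=2.1235
  (v6,v4,v2) [+-+] → (1.37, -1.0753, -1.42)–(0.753535, -1.0753, -1.42)  len=0.6165
  (v6,v5,v4) [+--] → (1.37, -1.0753, 0.781036)–(1.37, -1.0753, -1.42)  len=2.2010
  (v7,v5,v6) [+-+] → (1.37, -1.0753, 1.42)–(1.37, -1.0753, 0.781036)  len=0.6390

Chained into 1 loop(s):
  loop 1: 8 segments, perimeter = 11.1600
Total perimeter = 11.160

loops=1 perimeter=11.160


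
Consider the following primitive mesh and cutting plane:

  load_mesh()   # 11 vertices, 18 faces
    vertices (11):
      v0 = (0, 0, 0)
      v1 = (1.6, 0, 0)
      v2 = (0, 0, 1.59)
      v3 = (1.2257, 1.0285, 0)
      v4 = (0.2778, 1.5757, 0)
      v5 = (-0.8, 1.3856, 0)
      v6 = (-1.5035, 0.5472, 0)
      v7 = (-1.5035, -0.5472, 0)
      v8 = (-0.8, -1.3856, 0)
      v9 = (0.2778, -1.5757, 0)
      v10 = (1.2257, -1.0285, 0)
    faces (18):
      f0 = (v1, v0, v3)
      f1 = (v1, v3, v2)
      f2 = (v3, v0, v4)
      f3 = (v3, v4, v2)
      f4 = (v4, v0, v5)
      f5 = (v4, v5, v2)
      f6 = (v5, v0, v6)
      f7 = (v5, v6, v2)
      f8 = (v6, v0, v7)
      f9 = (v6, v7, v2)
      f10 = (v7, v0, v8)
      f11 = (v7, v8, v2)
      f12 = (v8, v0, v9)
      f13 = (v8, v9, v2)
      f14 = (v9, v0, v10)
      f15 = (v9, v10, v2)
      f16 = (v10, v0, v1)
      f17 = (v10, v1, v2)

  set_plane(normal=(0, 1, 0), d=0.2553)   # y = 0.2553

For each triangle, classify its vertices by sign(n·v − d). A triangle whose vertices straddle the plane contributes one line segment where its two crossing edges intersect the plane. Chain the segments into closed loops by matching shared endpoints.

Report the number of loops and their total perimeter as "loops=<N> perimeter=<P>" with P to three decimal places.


Straddling triangles (10 of 18):
  (v1,v0,v3) [--+] → (0.30425, 0.2553, 0)–(1.50709, 0.2553, 0)  len=1.2028
  (v1,v3,v2) [-+-] → (1.50709, 0.2553, 0)–(0.30425, 0.2553, 1.19532)  len=1.6958
  (v3,v0,v4) [+-+] → (0.30425, 0.2553, 0)–(0.0450101, 0.2553, 0)  len=0.2592
  (v3,v4,v2) [++-] → (0.0450101, 0.2553, 1.33238)–(0.30425, 0.2553, 1.19532)  len=0.2932
  (v4,v0,v5) [+-+] → (0.0450101, 0.2553, 0)–(-0.147402, 0.2553, 0)  len=0.1924
  (v4,v5,v2) [++-] → (-0.147402, 0.2553, 1.29704)–(0.0450101, 0.2553, 1.33238)  len=0.1956
  (v5,v0,v6) [+-+] → (-0.147402, 0.2553, 0)–(-0.701468, 0.2553, 0)  len=0.5541
  (v5,v6,v2) [++-] → (-0.701468, 0.2553, 0.848174)–(-0.147402, 0.2553, 1.29704)  len=0.7131
  (v6,v0,v7) [+--] → (-0.701468, 0.2553, 0)–(-1.5035, 0.2553, 0)  len=0.8020
  (v6,v7,v2) [+--] → (-1.5035, 0.2553, 0)–(-0.701468, 0.2553, 0.848174)  len=1.1673

Chained into 1 loop(s):
  loop 1: 10 segments, perimeter = 7.0756
Total perimeter = 7.076

loops=1 perimeter=7.076


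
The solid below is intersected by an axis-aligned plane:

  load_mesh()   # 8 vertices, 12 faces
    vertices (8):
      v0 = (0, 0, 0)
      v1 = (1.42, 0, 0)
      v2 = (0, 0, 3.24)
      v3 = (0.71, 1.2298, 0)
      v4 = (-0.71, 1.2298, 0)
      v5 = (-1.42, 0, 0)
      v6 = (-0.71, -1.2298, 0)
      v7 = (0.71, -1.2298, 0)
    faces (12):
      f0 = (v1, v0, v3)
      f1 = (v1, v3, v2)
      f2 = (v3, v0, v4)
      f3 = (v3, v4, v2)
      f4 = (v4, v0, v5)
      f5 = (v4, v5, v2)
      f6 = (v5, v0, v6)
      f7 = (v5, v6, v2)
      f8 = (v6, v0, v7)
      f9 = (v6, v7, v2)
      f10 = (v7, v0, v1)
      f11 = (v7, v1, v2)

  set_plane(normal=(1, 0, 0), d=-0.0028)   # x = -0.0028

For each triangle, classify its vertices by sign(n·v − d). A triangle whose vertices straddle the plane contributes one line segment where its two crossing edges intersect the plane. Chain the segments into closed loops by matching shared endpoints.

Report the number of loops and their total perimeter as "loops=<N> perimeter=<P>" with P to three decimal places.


Straddling triangles (8 of 12):
  (v3,v0,v4) [++-] → (-0.0028, 0.00484992, 0)–(-0.0028, 1.2298, 0)  len=1.2250
  (v3,v4,v2) [+-+] → (-0.0028, 1.2298, 0)–(-0.0028, 0.00484992, 3.22722)  len=3.4519
  (v4,v0,v5) [-+-] → (-0.0028, 0.00484992, 0)–(-0.0028, 0, 0)  len=0.0048
  (v4,v5,v2) [--+] → (-0.0028, 0, 3.23361)–(-0.0028, 0.00484992, 3.22722)  len=0.0080
  (v5,v0,v6) [-+-] → (-0.0028, 0, 0)–(-0.0028, -0.00484992, 0)  len=0.0048
  (v5,v6,v2) [--+] → (-0.0028, -0.00484992, 3.22722)–(-0.0028, 0, 3.23361)  len=0.0080
  (v6,v0,v7) [-++] → (-0.0028, -0.00484992, 0)–(-0.0028, -1.2298, 0)  len=1.2250
  (v6,v7,v2) [-++] → (-0.0028, -1.2298, 0)–(-0.0028, -0.00484992, 3.22722)  len=3.4519

Chained into 1 loop(s):
  loop 1: 8 segments, perimeter = 9.3794
Total perimeter = 9.379

loops=1 perimeter=9.379


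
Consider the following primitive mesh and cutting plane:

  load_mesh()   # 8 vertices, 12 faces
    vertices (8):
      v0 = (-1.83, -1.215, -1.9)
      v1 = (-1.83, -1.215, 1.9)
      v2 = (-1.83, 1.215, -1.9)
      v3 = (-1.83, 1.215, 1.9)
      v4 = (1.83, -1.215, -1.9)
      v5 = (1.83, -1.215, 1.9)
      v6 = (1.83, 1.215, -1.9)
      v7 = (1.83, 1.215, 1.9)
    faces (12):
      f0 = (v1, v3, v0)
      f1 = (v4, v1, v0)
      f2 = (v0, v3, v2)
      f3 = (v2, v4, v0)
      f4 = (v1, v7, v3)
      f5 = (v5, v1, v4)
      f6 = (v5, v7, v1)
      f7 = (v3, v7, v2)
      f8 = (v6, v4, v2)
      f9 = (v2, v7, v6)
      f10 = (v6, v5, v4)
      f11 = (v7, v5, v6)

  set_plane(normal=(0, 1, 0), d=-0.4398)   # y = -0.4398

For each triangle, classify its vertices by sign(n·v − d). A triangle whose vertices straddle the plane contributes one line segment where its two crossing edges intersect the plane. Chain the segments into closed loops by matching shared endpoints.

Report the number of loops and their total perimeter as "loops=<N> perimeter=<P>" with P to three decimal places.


loops=1 perimeter=14.920

Straddling triangles (8 of 12):
  (v1,v3,v0) [-+-] → (-1.83, -0.4398, 1.9)–(-1.83, -0.4398, -0.687753)  len=2.5878
  (v0,v3,v2) [-++] → (-1.83, -0.4398, -0.687753)–(-1.83, -0.4398, -1.9)  len=1.2122
  (v2,v4,v0) [+--] → (0.662415, -0.4398, -1.9)–(-1.83, -0.4398, -1.9)  len=2.4924
  (v1,v7,v3) [-++] → (-0.662415, -0.4398, 1.9)–(-1.83, -0.4398, 1.9)  len=1.1676
  (v5,v7,v1) [-+-] → (1.83, -0.4398, 1.9)–(-0.662415, -0.4398, 1.9)  len=2.4924
  (v6,v4,v2) [+-+] → (1.83, -0.4398, -1.9)–(0.662415, -0.4398, -1.9)  len=1.1676
  (v6,v5,v4) [+--] → (1.83, -0.4398, 0.687753)–(1.83, -0.4398, -1.9)  len=2.5878
  (v7,v5,v6) [+-+] → (1.83, -0.4398, 1.9)–(1.83, -0.4398, 0.687753)  len=1.2122

Chained into 1 loop(s):
  loop 1: 8 segments, perimeter = 14.9200
Total perimeter = 14.920


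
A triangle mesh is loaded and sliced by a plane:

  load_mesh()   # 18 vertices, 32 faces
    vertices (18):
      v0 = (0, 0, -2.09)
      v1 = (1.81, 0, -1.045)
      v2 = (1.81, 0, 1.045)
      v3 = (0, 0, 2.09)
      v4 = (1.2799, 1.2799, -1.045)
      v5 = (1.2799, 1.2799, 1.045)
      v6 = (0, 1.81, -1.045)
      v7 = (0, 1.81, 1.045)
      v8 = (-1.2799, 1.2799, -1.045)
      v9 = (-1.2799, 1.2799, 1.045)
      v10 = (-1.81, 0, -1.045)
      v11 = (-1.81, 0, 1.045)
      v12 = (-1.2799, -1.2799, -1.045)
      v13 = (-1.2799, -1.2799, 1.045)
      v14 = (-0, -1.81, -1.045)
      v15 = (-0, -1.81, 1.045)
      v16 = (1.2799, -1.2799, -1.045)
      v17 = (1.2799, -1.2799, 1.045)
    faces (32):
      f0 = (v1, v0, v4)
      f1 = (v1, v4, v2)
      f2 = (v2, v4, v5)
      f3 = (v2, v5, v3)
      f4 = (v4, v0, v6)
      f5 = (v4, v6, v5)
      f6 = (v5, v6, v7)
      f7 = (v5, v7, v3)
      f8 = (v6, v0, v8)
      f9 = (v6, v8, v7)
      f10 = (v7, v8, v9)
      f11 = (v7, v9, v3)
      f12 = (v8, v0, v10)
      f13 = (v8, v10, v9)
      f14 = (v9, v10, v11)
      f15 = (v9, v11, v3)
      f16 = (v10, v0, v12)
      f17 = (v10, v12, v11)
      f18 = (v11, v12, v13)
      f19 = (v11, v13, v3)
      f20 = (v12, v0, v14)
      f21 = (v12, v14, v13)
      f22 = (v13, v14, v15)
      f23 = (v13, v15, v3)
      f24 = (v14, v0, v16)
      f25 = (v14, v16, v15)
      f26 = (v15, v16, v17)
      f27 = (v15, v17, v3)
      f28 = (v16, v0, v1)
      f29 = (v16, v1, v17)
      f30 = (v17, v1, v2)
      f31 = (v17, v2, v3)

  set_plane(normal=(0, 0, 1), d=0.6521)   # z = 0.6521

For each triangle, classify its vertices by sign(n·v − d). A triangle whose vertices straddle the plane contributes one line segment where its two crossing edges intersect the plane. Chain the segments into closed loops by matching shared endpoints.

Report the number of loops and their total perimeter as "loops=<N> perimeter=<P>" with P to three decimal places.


Straddling triangles (16 of 32):
  (v1,v4,v2) [--+] → (1.71035, 0.240609, 0.6521)–(1.81, 0, 0.6521)  len=0.2604
  (v2,v4,v5) [+-+] → (1.71035, 0.240609, 0.6521)–(1.2799, 1.2799, 0.6521)  len=1.1249
  (v4,v6,v5) [--+] → (1.03929, 1.37955, 0.6521)–(1.2799, 1.2799, 0.6521)  len=0.2604
  (v5,v6,v7) [+-+] → (1.03929, 1.37955, 0.6521)–(0, 1.81, 0.6521)  len=1.1249
  (v6,v8,v7) [--+] → (-0.240609, 1.71035, 0.6521)–(0, 1.81, 0.6521)  len=0.2604
  (v7,v8,v9) [+-+] → (-0.240609, 1.71035, 0.6521)–(-1.2799, 1.2799, 0.6521)  len=1.1249
  (v8,v10,v9) [--+] → (-1.37955, 1.03929, 0.6521)–(-1.2799, 1.2799, 0.6521)  len=0.2604
  (v9,v10,v11) [+-+] → (-1.37955, 1.03929, 0.6521)–(-1.81, 0, 0.6521)  len=1.1249
  (v10,v12,v11) [--+] → (-1.71035, -0.240609, 0.6521)–(-1.81, 0, 0.6521)  len=0.2604
  (v11,v12,v13) [+-+] → (-1.71035, -0.240609, 0.6521)–(-1.2799, -1.2799, 0.6521)  len=1.1249
  (v12,v14,v13) [--+] → (-1.03929, -1.37955, 0.6521)–(-1.2799, -1.2799, 0.6521)  len=0.2604
  (v13,v14,v15) [+-+] → (-1.03929, -1.37955, 0.6521)–(0, -1.81, 0.6521)  len=1.1249
  (v14,v16,v15) [--+] → (0.240609, -1.71035, 0.6521)–(0, -1.81, 0.6521)  len=0.2604
  (v15,v16,v17) [+-+] → (0.240609, -1.71035, 0.6521)–(1.2799, -1.2799, 0.6521)  len=1.1249
  (v16,v1,v17) [--+] → (1.37955, -1.03929, 0.6521)–(1.2799, -1.2799, 0.6521)  len=0.2604
  (v17,v1,v2) [+-+] → (1.37955, -1.03929, 0.6521)–(1.81, 0, 0.6521)  len=1.1249

Chained into 1 loop(s):
  loop 1: 16 segments, perimeter = 11.0827
Total perimeter = 11.083

loops=1 perimeter=11.083


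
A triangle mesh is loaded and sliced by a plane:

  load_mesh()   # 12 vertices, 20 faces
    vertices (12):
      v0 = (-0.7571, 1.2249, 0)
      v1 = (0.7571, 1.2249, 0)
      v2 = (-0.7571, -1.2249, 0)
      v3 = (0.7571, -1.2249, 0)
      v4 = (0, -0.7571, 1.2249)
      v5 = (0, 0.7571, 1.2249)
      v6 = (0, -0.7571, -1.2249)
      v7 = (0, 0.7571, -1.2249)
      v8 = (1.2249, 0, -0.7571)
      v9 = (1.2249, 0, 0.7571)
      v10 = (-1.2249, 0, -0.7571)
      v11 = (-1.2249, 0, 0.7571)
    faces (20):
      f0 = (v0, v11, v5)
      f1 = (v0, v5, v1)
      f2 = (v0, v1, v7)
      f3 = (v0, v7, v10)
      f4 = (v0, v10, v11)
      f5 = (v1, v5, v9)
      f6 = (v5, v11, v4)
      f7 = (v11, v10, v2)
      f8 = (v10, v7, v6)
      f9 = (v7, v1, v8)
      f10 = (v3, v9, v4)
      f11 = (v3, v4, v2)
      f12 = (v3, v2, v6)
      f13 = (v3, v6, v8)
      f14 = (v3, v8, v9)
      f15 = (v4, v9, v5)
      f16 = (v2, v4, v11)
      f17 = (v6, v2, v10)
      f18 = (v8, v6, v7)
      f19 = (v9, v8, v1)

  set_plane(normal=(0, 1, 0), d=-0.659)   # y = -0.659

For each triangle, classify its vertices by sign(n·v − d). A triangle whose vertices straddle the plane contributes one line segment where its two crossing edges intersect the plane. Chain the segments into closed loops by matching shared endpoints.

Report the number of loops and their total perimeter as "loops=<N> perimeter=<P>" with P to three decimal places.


Straddling triangles (10 of 20):
  (v5,v11,v4) [++-] → (-0.158714, -0.659, 1.16429)–(0, -0.659, 1.2249)  len=0.1699
  (v11,v10,v2) [++-] → (-0.973222, -0.659, -0.349778)–(-0.973222, -0.659, 0.349778)  len=0.6996
  (v10,v7,v6) [++-] → (0, -0.659, -1.2249)–(-0.158714, -0.659, -1.16429)  len=0.1699
  (v3,v9,v4) [-+-] → (0.973222, -0.659, 0.349778)–(0.158714, -0.659, 1.16429)  len=1.1519
  (v3,v6,v8) [--+] → (0.158714, -0.659, -1.16429)–(0.973222, -0.659, -0.349778)  len=1.1519
  (v3,v8,v9) [-++] → (0.973222, -0.659, -0.349778)–(0.973222, -0.659, 0.349778)  len=0.6996
  (v4,v9,v5) [-++] → (0.158714, -0.659, 1.16429)–(0, -0.659, 1.2249)  len=0.1699
  (v2,v4,v11) [--+] → (-0.158714, -0.659, 1.16429)–(-0.973222, -0.659, 0.349778)  len=1.1519
  (v6,v2,v10) [--+] → (-0.973222, -0.659, -0.349778)–(-0.158714, -0.659, -1.16429)  len=1.1519
  (v8,v6,v7) [+-+] → (0.158714, -0.659, -1.16429)–(0, -0.659, -1.2249)  len=0.1699

Chained into 1 loop(s):
  loop 1: 10 segments, perimeter = 6.6862
Total perimeter = 6.686

loops=1 perimeter=6.686
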